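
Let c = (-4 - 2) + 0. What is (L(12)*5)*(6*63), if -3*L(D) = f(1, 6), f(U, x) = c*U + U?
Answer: 3150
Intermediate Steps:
c = -6 (c = -6 + 0 = -6)
f(U, x) = -5*U (f(U, x) = -6*U + U = -5*U)
L(D) = 5/3 (L(D) = -(-5)/3 = -⅓*(-5) = 5/3)
(L(12)*5)*(6*63) = ((5/3)*5)*(6*63) = (25/3)*378 = 3150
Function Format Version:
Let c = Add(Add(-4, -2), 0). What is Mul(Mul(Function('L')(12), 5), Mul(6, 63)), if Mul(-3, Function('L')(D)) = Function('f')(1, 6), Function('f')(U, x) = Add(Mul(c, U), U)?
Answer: 3150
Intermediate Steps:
c = -6 (c = Add(-6, 0) = -6)
Function('f')(U, x) = Mul(-5, U) (Function('f')(U, x) = Add(Mul(-6, U), U) = Mul(-5, U))
Function('L')(D) = Rational(5, 3) (Function('L')(D) = Mul(Rational(-1, 3), Mul(-5, 1)) = Mul(Rational(-1, 3), -5) = Rational(5, 3))
Mul(Mul(Function('L')(12), 5), Mul(6, 63)) = Mul(Mul(Rational(5, 3), 5), Mul(6, 63)) = Mul(Rational(25, 3), 378) = 3150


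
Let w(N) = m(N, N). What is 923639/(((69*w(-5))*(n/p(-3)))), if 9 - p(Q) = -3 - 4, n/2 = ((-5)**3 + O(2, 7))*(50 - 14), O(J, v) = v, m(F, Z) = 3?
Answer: -923639/109917 ≈ -8.4031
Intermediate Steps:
w(N) = 3
n = -8496 (n = 2*(((-5)**3 + 7)*(50 - 14)) = 2*((-125 + 7)*36) = 2*(-118*36) = 2*(-4248) = -8496)
p(Q) = 16 (p(Q) = 9 - (-3 - 4) = 9 - 1*(-7) = 9 + 7 = 16)
923639/(((69*w(-5))*(n/p(-3)))) = 923639/(((69*3)*(-8496/16))) = 923639/((207*(-8496*1/16))) = 923639/((207*(-531))) = 923639/(-109917) = 923639*(-1/109917) = -923639/109917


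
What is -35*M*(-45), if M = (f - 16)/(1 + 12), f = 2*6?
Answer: -6300/13 ≈ -484.62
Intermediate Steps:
f = 12
M = -4/13 (M = (12 - 16)/(1 + 12) = -4/13 ≈ -0.30769)
-35*M*(-45) = -35*(-4/13)*(-45) = (140/13)*(-45) = -6300/13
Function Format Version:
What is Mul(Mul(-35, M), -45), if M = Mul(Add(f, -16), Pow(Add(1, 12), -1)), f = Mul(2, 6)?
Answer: Rational(-6300, 13) ≈ -484.62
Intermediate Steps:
f = 12
M = Rational(-4, 13) (M = Mul(Add(12, -16), Pow(Add(1, 12), -1)) = Mul(-4, Pow(13, -1)) = Mul(-4, Rational(1, 13)) = Rational(-4, 13) ≈ -0.30769)
Mul(Mul(-35, M), -45) = Mul(Mul(-35, Rational(-4, 13)), -45) = Mul(Rational(140, 13), -45) = Rational(-6300, 13)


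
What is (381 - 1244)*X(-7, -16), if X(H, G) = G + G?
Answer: 27616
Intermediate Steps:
X(H, G) = 2*G
(381 - 1244)*X(-7, -16) = (381 - 1244)*(2*(-16)) = -863*(-32) = 27616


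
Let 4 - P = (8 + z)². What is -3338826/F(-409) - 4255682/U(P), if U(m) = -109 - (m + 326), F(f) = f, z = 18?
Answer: -949272176/96933 ≈ -9793.1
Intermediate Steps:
P = -672 (P = 4 - (8 + 18)² = 4 - 1*26² = 4 - 1*676 = 4 - 676 = -672)
U(m) = -435 - m (U(m) = -109 - (326 + m) = -109 + (-326 - m) = -435 - m)
-3338826/F(-409) - 4255682/U(P) = -3338826/(-409) - 4255682/(-435 - 1*(-672)) = -3338826*(-1/409) - 4255682/(-435 + 672) = 3338826/409 - 4255682/237 = -949272176/96933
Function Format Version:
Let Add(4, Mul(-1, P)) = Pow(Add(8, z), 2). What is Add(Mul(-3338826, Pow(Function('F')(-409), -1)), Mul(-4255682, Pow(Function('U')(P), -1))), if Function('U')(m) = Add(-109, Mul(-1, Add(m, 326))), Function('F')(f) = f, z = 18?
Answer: Rational(-949272176, 96933) ≈ -9793.1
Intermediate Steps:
P = -672 (P = Add(4, Mul(-1, Pow(Add(8, 18), 2))) = Add(4, Mul(-1, Pow(26, 2))) = Add(4, Mul(-1, 676)) = Add(4, -676) = -672)
Function('U')(m) = Add(-435, Mul(-1, m)) (Function('U')(m) = Add(-109, Mul(-1, Add(326, m))) = Add(-109, Add(-326, Mul(-1, m))) = Add(-435, Mul(-1, m)))
Add(Mul(-3338826, Pow(Function('F')(-409), -1)), Mul(-4255682, Pow(Function('U')(P), -1))) = Add(Mul(-3338826, Pow(-409, -1)), Mul(-4255682, Pow(Add(-435, Mul(-1, -672)), -1))) = Add(Mul(-3338826, Rational(-1, 409)), Mul(-4255682, Pow(Add(-435, 672), -1))) = Add(Rational(3338826, 409), Mul(-4255682, Pow(237, -1))) = Add(Rational(3338826, 409), Mul(-4255682, Rational(1, 237))) = Add(Rational(3338826, 409), Rational(-4255682, 237)) = Rational(-949272176, 96933)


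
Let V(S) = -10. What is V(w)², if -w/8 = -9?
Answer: 100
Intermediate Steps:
w = 72 (w = -8*(-9) = 72)
V(w)² = (-10)² = 100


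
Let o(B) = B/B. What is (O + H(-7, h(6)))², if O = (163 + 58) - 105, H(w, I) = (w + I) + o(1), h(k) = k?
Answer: 13456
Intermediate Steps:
o(B) = 1
H(w, I) = 1 + I + w (H(w, I) = (w + I) + 1 = (I + w) + 1 = 1 + I + w)
O = 116 (O = 221 - 105 = 116)
(O + H(-7, h(6)))² = (116 + (1 + 6 - 7))² = (116 + 0)² = 116² = 13456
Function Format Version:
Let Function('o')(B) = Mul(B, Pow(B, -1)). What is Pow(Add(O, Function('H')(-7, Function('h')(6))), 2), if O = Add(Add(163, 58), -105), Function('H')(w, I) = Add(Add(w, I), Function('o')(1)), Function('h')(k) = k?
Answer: 13456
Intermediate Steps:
Function('o')(B) = 1
Function('H')(w, I) = Add(1, I, w) (Function('H')(w, I) = Add(Add(w, I), 1) = Add(Add(I, w), 1) = Add(1, I, w))
O = 116 (O = Add(221, -105) = 116)
Pow(Add(O, Function('H')(-7, Function('h')(6))), 2) = Pow(Add(116, Add(1, 6, -7)), 2) = Pow(Add(116, 0), 2) = Pow(116, 2) = 13456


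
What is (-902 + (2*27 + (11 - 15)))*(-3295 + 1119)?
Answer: 1853952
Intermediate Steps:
(-902 + (2*27 + (11 - 15)))*(-3295 + 1119) = (-902 + (54 - 4))*(-2176) = (-902 + 50)*(-2176) = -852*(-2176) = 1853952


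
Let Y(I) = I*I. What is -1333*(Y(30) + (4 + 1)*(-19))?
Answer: -1073065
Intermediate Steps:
Y(I) = I²
-1333*(Y(30) + (4 + 1)*(-19)) = -1333*(30² + (4 + 1)*(-19)) = -1333*(900 + 5*(-19)) = -1333*(900 - 95) = -1333*805 = -1073065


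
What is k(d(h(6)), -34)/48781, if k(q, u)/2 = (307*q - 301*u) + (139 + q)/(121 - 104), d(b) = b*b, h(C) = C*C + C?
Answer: 18764394/829277 ≈ 22.627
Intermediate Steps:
h(C) = C + C² (h(C) = C² + C = C + C²)
d(b) = b²
k(q, u) = 278/17 - 602*u + 10440*q/17 (k(q, u) = 2*((307*q - 301*u) + (139 + q)/(121 - 104)) = 2*((-301*u + 307*q) + (139 + q)/17) = 2*((-301*u + 307*q) + (139 + q)*(1/17)) = 2*((-301*u + 307*q) + (139/17 + q/17)) = 2*(139/17 - 301*u + 5220*q/17) = 278/17 - 602*u + 10440*q/17)
k(d(h(6)), -34)/48781 = (278/17 - 602*(-34) + 10440*(6*(1 + 6))²/17)/48781 = (278/17 + 20468 + 10440*(6*7)²/17)*(1/48781) = (278/17 + 20468 + (10440/17)*42²)*(1/48781) = (278/17 + 20468 + (10440/17)*1764)*(1/48781) = (278/17 + 20468 + 18416160/17)*(1/48781) = (18764394/17)*(1/48781) = 18764394/829277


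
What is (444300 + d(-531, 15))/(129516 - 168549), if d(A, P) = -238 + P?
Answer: -444077/39033 ≈ -11.377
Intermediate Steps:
(444300 + d(-531, 15))/(129516 - 168549) = (444300 + (-238 + 15))/(129516 - 168549) = (444300 - 223)/(-39033) = 444077*(-1/39033) = -444077/39033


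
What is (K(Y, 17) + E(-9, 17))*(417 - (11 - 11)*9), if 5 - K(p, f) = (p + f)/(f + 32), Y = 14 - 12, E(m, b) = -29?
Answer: -498315/49 ≈ -10170.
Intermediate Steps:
Y = 2
K(p, f) = 5 - (f + p)/(32 + f) (K(p, f) = 5 - (p + f)/(f + 32) = 5 - (f + p)/(32 + f))
(K(Y, 17) + E(-9, 17))*(417 - (11 - 11)*9) = ((160 - 1*2 + 4*17)/(32 + 17) - 29)*(417 - (11 - 11)*9) = ((160 - 2 + 68)/49 - 29)*(417 - 0*9) = ((1/49)*226 - 29)*(417 - 1*0) = (226/49 - 29)*(417 + 0) = -1195/49*417 = -498315/49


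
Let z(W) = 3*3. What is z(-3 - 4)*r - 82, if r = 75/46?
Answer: -3097/46 ≈ -67.326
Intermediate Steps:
r = 75/46 (r = 75*(1/46) = 75/46 ≈ 1.6304)
z(W) = 9
z(-3 - 4)*r - 82 = 9*(75/46) - 82 = 675/46 - 82 = -3097/46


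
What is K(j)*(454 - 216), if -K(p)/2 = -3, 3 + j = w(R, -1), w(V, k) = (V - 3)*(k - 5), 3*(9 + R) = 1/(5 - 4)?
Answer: 1428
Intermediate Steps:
R = -26/3 (R = -9 + 1/(3*(5 - 4)) = -9 + (⅓)/1 = -9 + (⅓)*1 = -9 + ⅓ = -26/3 ≈ -8.6667)
w(V, k) = (-5 + k)*(-3 + V) (w(V, k) = (-3 + V)*(-5 + k) = (-5 + k)*(-3 + V))
j = 67 (j = -3 + (15 - 5*(-26/3) - 3*(-1) - 26/3*(-1)) = -3 + (15 + 130/3 + 3 + 26/3) = -3 + 70 = 67)
K(p) = 6 (K(p) = -2*(-3) = 6)
K(j)*(454 - 216) = 6*(454 - 216) = 6*238 = 1428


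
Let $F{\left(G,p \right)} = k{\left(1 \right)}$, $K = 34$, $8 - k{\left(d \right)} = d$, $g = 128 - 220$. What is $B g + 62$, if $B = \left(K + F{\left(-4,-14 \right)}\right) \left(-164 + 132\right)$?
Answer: $120766$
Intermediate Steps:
$g = -92$
$k{\left(d \right)} = 8 - d$
$F{\left(G,p \right)} = 7$ ($F{\left(G,p \right)} = 8 - 1 = 7$)
$B = -1312$ ($B = \left(34 + 7\right) \left(-164 + 132\right) = 41 \left(-32\right) = -1312$)
$B g + 62 = \left(-1312\right) \left(-92\right) + 62 = 120704 + 62 = 120766$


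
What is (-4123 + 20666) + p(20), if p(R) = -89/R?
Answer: 330771/20 ≈ 16539.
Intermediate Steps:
(-4123 + 20666) + p(20) = (-4123 + 20666) - 89/20 = 16543 - 89*1/20 = 16543 - 89/20 = 330771/20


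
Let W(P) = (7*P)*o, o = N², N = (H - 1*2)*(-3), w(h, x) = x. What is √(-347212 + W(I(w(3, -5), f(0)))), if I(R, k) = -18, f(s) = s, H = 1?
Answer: I*√348346 ≈ 590.21*I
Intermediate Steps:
N = 3 (N = (1 - 1*2)*(-3) = (1 - 2)*(-3) = -1*(-3) = 3)
o = 9 (o = 3² = 9)
W(P) = 63*P (W(P) = (7*P)*9 = 63*P)
√(-347212 + W(I(w(3, -5), f(0)))) = √(-347212 + 63*(-18)) = √(-347212 - 1134) = √(-348346) = I*√348346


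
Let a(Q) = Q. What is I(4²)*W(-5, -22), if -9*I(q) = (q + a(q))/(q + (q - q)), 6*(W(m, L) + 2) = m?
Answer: 17/27 ≈ 0.62963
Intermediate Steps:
W(m, L) = -2 + m/6
I(q) = -2/9 (I(q) = -(q + q)/(9*(q + (q - q))) = -2*q/(9*(q + 0)) = -2*q/(9*q) = -⅑*2 = -2/9)
I(4²)*W(-5, -22) = -2*(-2 + (⅙)*(-5))/9 = -2*(-2 - ⅚)/9 = -2/9*(-17/6) = 17/27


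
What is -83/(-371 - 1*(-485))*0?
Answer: 0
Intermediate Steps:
-83/(-371 - 1*(-485))*0 = -83/(-371 + 485)*0 = -83/114*0 = 0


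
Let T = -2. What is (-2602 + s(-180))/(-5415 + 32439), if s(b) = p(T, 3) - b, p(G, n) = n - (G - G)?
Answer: -2419/27024 ≈ -0.089513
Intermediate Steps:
p(G, n) = n (p(G, n) = n - 1*0 = n + 0 = n)
s(b) = 3 - b
(-2602 + s(-180))/(-5415 + 32439) = (-2602 + (3 - 1*(-180)))/(-5415 + 32439) = (-2602 + (3 + 180))/27024 = (-2602 + 183)*(1/27024) = -2419*1/27024 = -2419/27024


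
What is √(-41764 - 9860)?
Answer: 6*I*√1434 ≈ 227.21*I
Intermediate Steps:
√(-41764 - 9860) = √(-51624) = 6*I*√1434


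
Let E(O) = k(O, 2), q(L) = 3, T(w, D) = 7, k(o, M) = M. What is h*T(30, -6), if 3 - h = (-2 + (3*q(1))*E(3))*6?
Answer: -651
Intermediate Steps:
E(O) = 2
h = -93 (h = 3 - (-2 + (3*3)*2)*6 = 3 - (-2 + 9*2)*6 = 3 - (-2 + 18)*6 = 3 - 16*6 = 3 - 1*96 = 3 - 96 = -93)
h*T(30, -6) = -93*7 = -651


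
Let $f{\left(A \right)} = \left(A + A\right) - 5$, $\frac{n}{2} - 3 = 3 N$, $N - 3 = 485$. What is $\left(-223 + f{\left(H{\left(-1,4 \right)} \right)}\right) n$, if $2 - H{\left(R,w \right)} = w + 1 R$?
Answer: $-674820$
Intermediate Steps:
$N = 488$ ($N = 3 + 485 = 488$)
$H{\left(R,w \right)} = 2 - R - w$ ($H{\left(R,w \right)} = 2 - \left(w + 1 R\right) = 2 - \left(w + R\right) = 2 - \left(R + w\right) = 2 - R - w$)
$n = 2934$ ($n = 6 + 2 \cdot 3 \cdot 488 = 6 + 2 \cdot 1464 = 6 + 2928 = 2934$)
$f{\left(A \right)} = -5 + 2 A$ ($f{\left(A \right)} = 2 A - 5 = -5 + 2 A$)
$\left(-223 + f{\left(H{\left(-1,4 \right)} \right)}\right) n = \left(-223 - \left(5 - 2 \left(2 - -1 - 4\right)\right)\right) 2934 = \left(-223 - \left(5 - 2 \left(2 + 1 - 4\right)\right)\right) 2934 = \left(-223 + \left(-5 + 2 \left(-1\right)\right)\right) 2934 = \left(-223 - 7\right) 2934 = \left(-230\right) 2934 = -674820$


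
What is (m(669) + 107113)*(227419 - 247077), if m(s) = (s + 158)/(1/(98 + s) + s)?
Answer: -540230199820109/256562 ≈ -2.1057e+9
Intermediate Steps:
m(s) = (158 + s)/(s + 1/(98 + s))
(m(669) + 107113)*(227419 - 247077) = ((15484 + 669**2 + 256*669)/(1 + 669**2 + 98*669) + 107113)*(227419 - 247077) = ((15484 + 447561 + 171264)/(1 + 447561 + 65562) + 107113)*(-19658) = (634309/513124 + 107113)*(-19658) = (54962885321/513124)*(-19658) = -540230199820109/256562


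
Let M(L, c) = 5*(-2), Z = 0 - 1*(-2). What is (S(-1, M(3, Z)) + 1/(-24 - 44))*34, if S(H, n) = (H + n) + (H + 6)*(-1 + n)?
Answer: -4489/2 ≈ -2244.5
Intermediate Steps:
Z = 2 (Z = 0 + 2 = 2)
M(L, c) = -10
S(H, n) = H + n + (-1 + n)*(6 + H) (S(H, n) = (H + n) + (6 + H)*(-1 + n) = (H + n) + (-1 + n)*(6 + H) = H + n + (-1 + n)*(6 + H))
(S(-1, M(3, Z)) + 1/(-24 - 44))*34 = ((-6 + 7*(-10) - 1*(-10)) + 1/(-24 - 44))*34 = ((-6 - 70 + 10) + 1/(-68))*34 = (-66 - 1/68)*34 = -4489/68*34 = -4489/2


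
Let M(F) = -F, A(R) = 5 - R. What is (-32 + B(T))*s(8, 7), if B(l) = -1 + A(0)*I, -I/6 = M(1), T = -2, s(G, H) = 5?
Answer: -15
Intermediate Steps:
I = 6 (I = -(-6) = -6*(-1) = 6)
B(l) = 29 (B(l) = -1 + (5 - 1*0)*6 = -1 + (5 + 0)*6 = -1 + 5*6 = -1 + 30 = 29)
(-32 + B(T))*s(8, 7) = (-32 + 29)*5 = -3*5 = -15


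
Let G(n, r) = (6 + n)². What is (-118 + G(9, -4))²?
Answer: 11449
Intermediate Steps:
(-118 + G(9, -4))² = (-118 + (6 + 9)²)² = (-118 + 15²)² = (-118 + 225)² = 107² = 11449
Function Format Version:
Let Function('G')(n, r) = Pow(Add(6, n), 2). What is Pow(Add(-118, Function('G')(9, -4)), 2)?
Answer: 11449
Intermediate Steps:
Pow(Add(-118, Function('G')(9, -4)), 2) = Pow(Add(-118, Pow(Add(6, 9), 2)), 2) = Pow(Add(-118, Pow(15, 2)), 2) = Pow(Add(-118, 225), 2) = Pow(107, 2) = 11449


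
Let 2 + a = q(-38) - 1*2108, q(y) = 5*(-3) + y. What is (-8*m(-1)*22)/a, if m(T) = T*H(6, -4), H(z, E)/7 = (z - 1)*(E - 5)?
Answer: 2640/103 ≈ 25.631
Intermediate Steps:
H(z, E) = 7*(-1 + z)*(-5 + E) (H(z, E) = 7*((z - 1)*(E - 5)) = 7*((-1 + z)*(-5 + E)) = 7*(-1 + z)*(-5 + E))
q(y) = -15 + y
m(T) = -315*T (m(T) = T*(35 - 35*6 - 7*(-4) + 7*(-4)*6) = T*(35 - 210 + 28 - 168) = T*(-315) = -315*T)
a = -2163 (a = -2 + ((-15 - 38) - 1*2108) = -2 + (-53 - 2108) = -2 - 2161 = -2163)
(-8*m(-1)*22)/a = (-(-2520)*(-1)*22)/(-2163) = (-8*315*22)*(-1/2163) = -2520*22*(-1/2163) = -55440*(-1/2163) = 2640/103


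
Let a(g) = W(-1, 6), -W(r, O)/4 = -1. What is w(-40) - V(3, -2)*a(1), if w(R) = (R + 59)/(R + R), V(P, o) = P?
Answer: -979/80 ≈ -12.238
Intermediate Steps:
W(r, O) = 4 (W(r, O) = -4*(-1) = 4)
a(g) = 4
w(R) = (59 + R)/(2*R) (w(R) = (59 + R)/((2*R)) = (59 + R)*(1/(2*R)) = (59 + R)/(2*R))
w(-40) - V(3, -2)*a(1) = (½)*(59 - 40)/(-40) - 3*4 = (½)*(-1/40)*19 - 1*12 = -19/80 - 12 = -979/80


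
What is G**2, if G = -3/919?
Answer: 9/844561 ≈ 1.0656e-5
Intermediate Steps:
G = -3/919 (G = (1/919)*(-3) = -3/919 ≈ -0.0032644)
G**2 = (-3/919)**2 = 9/844561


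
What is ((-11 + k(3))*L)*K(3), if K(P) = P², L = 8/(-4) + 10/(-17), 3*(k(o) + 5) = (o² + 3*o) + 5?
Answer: 3300/17 ≈ 194.12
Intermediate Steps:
k(o) = -10/3 + o + o²/3 (k(o) = -5 + ((o² + 3*o) + 5)/3 = -5 + (5 + o² + 3*o)/3 = -5 + (5/3 + o + o²/3) = -10/3 + o + o²/3)
L = -44/17 (L = 8*(-¼) + 10*(-1/17) = -2 - 10/17 = -44/17 ≈ -2.5882)
((-11 + k(3))*L)*K(3) = ((-11 + (-10/3 + 3 + (⅓)*3²))*(-44/17))*3² = ((-11 + (-10/3 + 3 + (⅓)*9))*(-44/17))*9 = ((-11 + (-10/3 + 3 + 3))*(-44/17))*9 = ((-11 + 8/3)*(-44/17))*9 = -25/3*(-44/17)*9 = (1100/51)*9 = 3300/17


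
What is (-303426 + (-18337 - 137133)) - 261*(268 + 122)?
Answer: -560686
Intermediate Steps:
(-303426 + (-18337 - 137133)) - 261*(268 + 122) = (-303426 - 155470) - 261*390 = -458896 - 101790 = -560686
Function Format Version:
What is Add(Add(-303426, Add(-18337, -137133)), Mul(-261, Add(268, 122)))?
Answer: -560686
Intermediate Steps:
Add(Add(-303426, Add(-18337, -137133)), Mul(-261, Add(268, 122))) = Add(Add(-303426, -155470), Mul(-261, 390)) = Add(-458896, -101790) = -560686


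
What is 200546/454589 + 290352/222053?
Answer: 176522666266/100942851217 ≈ 1.7487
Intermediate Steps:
200546/454589 + 290352/222053 = 176522666266/100942851217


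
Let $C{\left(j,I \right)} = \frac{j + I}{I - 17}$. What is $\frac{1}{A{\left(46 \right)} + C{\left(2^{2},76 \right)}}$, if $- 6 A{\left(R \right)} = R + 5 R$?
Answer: $- \frac{59}{2634} \approx -0.022399$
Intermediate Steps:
$A{\left(R \right)} = - R$ ($A{\left(R \right)} = - \frac{R + 5 R}{6} = - \frac{6 R}{6} = - R$)
$C{\left(j,I \right)} = \frac{I + j}{-17 + I}$
$\frac{1}{A{\left(46 \right)} + C{\left(2^{2},76 \right)}} = \frac{1}{\left(-1\right) 46 + \frac{76 + 2^{2}}{-17 + 76}} = \frac{1}{-46 + \frac{76 + 4}{59}} = \frac{1}{-46 + \frac{1}{59} \cdot 80} = \frac{1}{-46 + \frac{80}{59}} = \frac{1}{- \frac{2634}{59}} = - \frac{59}{2634}$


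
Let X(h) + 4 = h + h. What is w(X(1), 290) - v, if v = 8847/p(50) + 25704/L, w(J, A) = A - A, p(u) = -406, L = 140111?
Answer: 1229126193/56885066 ≈ 21.607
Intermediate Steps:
X(h) = -4 + 2*h (X(h) = -4 + (h + h) = -4 + 2*h)
w(J, A) = 0
v = -1229126193/56885066 (v = 8847/(-406) + 25704/140111 = 8847*(-1/406) + 25704*(1/140111) = -8847/406 + 25704/140111 = -1229126193/56885066 ≈ -21.607)
w(X(1), 290) - v = 0 - 1*(-1229126193/56885066) = 0 + 1229126193/56885066 = 1229126193/56885066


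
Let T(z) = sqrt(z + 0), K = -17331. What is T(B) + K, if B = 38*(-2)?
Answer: -17331 + 2*I*sqrt(19) ≈ -17331.0 + 8.7178*I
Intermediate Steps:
B = -76
T(z) = sqrt(z)
T(B) + K = sqrt(-76) - 17331 = 2*I*sqrt(19) - 17331 = -17331 + 2*I*sqrt(19)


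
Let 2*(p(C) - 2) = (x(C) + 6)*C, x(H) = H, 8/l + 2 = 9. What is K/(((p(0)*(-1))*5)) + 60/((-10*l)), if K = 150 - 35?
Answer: -67/4 ≈ -16.750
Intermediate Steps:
l = 8/7 (l = 8/(-2 + 9) = 8/7 ≈ 1.1429)
p(C) = 2 + C*(6 + C)/2 (p(C) = 2 + ((C + 6)*C)/2 = 2 + ((6 + C)*C)/2 = 2 + (C*(6 + C))/2 = 2 + C*(6 + C)/2)
K = 115
K/(((p(0)*(-1))*5)) + 60/((-10*l)) = 115/((((2 + (½)*0² + 3*0)*(-1))*5)) + 60/((-10*8/7)) = 115/((((2 + (½)*0 + 0)*(-1))*5)) + 60/(-80/7) = 115/((((2 + 0 + 0)*(-1))*5)) + 60*(-7/80) = 115/(((2*(-1))*5)) - 21/4 = 115/((-2*5)) - 21/4 = 115/(-10) - 21/4 = 115*(-⅒) - 21/4 = -23/2 - 21/4 = -67/4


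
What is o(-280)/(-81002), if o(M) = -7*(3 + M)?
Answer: -1939/81002 ≈ -0.023938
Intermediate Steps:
o(M) = -21 - 7*M
o(-280)/(-81002) = (-21 - 7*(-280))/(-81002) = (-21 + 1960)*(-1/81002) = 1939*(-1/81002) = -1939/81002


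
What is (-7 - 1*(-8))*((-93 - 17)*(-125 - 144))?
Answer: 29590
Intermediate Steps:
(-7 - 1*(-8))*((-93 - 17)*(-125 - 144)) = (-7 + 8)*(-110*(-269)) = 1*29590 = 29590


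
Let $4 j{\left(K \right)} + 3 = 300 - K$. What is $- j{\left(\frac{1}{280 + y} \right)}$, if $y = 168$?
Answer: $- \frac{133055}{1792} \approx -74.249$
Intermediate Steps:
$j{\left(K \right)} = \frac{297}{4} - \frac{K}{4}$ ($j{\left(K \right)} = - \frac{3}{4} + \frac{300 - K}{4} = - \frac{3}{4} - \left(-75 + \frac{K}{4}\right) = \frac{297}{4} - \frac{K}{4}$)
$- j{\left(\frac{1}{280 + y} \right)} = - (\frac{297}{4} - \frac{1}{4 \left(280 + 168\right)}) = - (\frac{297}{4} - \frac{1}{4 \cdot 448}) = - (\frac{297}{4} - \frac{1}{1792}) = \left(-1\right) \frac{133055}{1792} = - \frac{133055}{1792}$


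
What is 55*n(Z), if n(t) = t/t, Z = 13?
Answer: 55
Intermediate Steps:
n(t) = 1
55*n(Z) = 55*1 = 55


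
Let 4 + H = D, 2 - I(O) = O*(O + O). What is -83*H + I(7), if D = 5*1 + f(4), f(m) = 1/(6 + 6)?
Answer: -2231/12 ≈ -185.92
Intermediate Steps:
I(O) = 2 - 2*O**2 (I(O) = 2 - O*(O + O) = 2 - O*2*O = 2 - 2*O**2)
f(m) = 1/12
D = 61/12 (D = 5*1 + 1/12 = 5 + 1/12 = 61/12 ≈ 5.0833)
H = 13/12 (H = -4 + 61/12 = 13/12 ≈ 1.0833)
-83*H + I(7) = -83*13/12 + (2 - 2*7**2) = -1079/12 + (2 - 2*49) = -1079/12 + (2 - 98) = -1079/12 - 96 = -2231/12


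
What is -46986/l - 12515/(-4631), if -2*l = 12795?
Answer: 198437919/19751215 ≈ 10.047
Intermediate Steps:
l = -12795/2 (l = -½*12795 = -12795/2 ≈ -6397.5)
-46986/l - 12515/(-4631) = -46986/(-12795/2) - 12515/(-4631) = -46986*(-2/12795) - 12515*(-1/4631) = 31324/4265 + 12515/4631 = 198437919/19751215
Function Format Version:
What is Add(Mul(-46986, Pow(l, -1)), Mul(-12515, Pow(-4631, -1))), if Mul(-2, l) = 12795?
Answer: Rational(198437919, 19751215) ≈ 10.047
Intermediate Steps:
l = Rational(-12795, 2) (l = Mul(Rational(-1, 2), 12795) = Rational(-12795, 2) ≈ -6397.5)
Add(Mul(-46986, Pow(l, -1)), Mul(-12515, Pow(-4631, -1))) = Add(Mul(-46986, Pow(Rational(-12795, 2), -1)), Mul(-12515, Pow(-4631, -1))) = Add(Mul(-46986, Rational(-2, 12795)), Mul(-12515, Rational(-1, 4631))) = Add(Rational(31324, 4265), Rational(12515, 4631)) = Rational(198437919, 19751215)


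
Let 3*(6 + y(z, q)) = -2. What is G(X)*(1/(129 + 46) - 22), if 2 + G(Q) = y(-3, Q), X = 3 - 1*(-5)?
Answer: 33358/175 ≈ 190.62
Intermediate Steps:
y(z, q) = -20/3 (y(z, q) = -6 + (⅓)*(-2) = -6 - ⅔ = -20/3)
X = 8 (X = 3 + 5 = 8)
G(Q) = -26/3 (G(Q) = -2 - 20/3 = -26/3)
G(X)*(1/(129 + 46) - 22) = -26*(1/(129 + 46) - 22)/3 = -26*(1/175 - 22)/3 = -26/3*(-3849/175) = 33358/175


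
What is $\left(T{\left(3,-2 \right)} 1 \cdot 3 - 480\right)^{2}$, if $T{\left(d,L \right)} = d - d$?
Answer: $230400$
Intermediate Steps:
$T{\left(d,L \right)} = 0$
$\left(T{\left(3,-2 \right)} 1 \cdot 3 - 480\right)^{2} = \left(0 \cdot 1 \cdot 3 - 480\right)^{2} = \left(0 \cdot 3 - 480\right)^{2} = \left(0 - 480\right)^{2} = \left(-480\right)^{2} = 230400$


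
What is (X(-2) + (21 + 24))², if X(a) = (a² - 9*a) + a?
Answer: 4225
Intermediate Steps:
X(a) = a² - 8*a
(X(-2) + (21 + 24))² = (-2*(-8 - 2) + (21 + 24))² = (-2*(-10) + 45)² = (20 + 45)² = 65² = 4225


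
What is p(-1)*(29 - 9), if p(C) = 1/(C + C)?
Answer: -10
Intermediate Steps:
p(C) = 1/(2*C)
p(-1)*(29 - 9) = ((½)/(-1))*(29 - 9) = ((½)*(-1))*20 = -½*20 = -10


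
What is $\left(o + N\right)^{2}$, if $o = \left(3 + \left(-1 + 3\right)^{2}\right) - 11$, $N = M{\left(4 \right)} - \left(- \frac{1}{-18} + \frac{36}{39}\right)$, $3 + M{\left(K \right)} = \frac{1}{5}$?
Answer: $\frac{82828201}{1368900} \approx 60.507$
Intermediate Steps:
$M{\left(K \right)} = - \frac{14}{5}$ ($M{\left(K \right)} = -3 + \frac{1}{5} = - \frac{14}{5}$)
$N = - \frac{4421}{1170}$ ($N = - \frac{14}{5} - \left(- \frac{1}{-18} + \frac{36}{39}\right) = - \frac{14}{5} - \left(\left(-1\right) \left(- \frac{1}{18}\right) + 36 \cdot \frac{1}{39}\right) = - \frac{14}{5} - \left(\frac{1}{18} + \frac{12}{13}\right) = - \frac{14}{5} - \frac{229}{234} = - \frac{4421}{1170} \approx -3.7786$)
$o = -4$ ($o = \left(3 + 2^{2}\right) - 11 = \left(3 + 4\right) - 11 = 7 - 11 = -4$)
$\left(o + N\right)^{2} = \left(-4 - \frac{4421}{1170}\right)^{2} = \left(- \frac{9101}{1170}\right)^{2} = \frac{82828201}{1368900}$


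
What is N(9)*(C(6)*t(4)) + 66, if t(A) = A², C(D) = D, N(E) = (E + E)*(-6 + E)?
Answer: 5250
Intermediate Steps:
N(E) = 2*E*(-6 + E) (N(E) = (2*E)*(-6 + E) = 2*E*(-6 + E))
N(9)*(C(6)*t(4)) + 66 = (2*9*(-6 + 9))*(6*4²) + 66 = (2*9*3)*(6*16) + 66 = 54*96 + 66 = 5184 + 66 = 5250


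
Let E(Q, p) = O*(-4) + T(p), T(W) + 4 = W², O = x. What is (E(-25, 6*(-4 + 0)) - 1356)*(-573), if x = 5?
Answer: 460692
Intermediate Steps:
O = 5
T(W) = -4 + W²
E(Q, p) = -24 + p² (E(Q, p) = 5*(-4) + (-4 + p²) = -20 + (-4 + p²) = -24 + p²)
(E(-25, 6*(-4 + 0)) - 1356)*(-573) = ((-24 + (6*(-4 + 0))²) - 1356)*(-573) = ((-24 + (6*(-4))²) - 1356)*(-573) = ((-24 + (-24)²) - 1356)*(-573) = ((-24 + 576) - 1356)*(-573) = (552 - 1356)*(-573) = -804*(-573) = 460692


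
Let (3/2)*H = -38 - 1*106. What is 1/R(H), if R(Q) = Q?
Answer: -1/96 ≈ -0.010417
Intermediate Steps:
H = -96 (H = 2*(-38 - 1*106)/3 = 2*(-38 - 106)/3 = (2/3)*(-144) = -96)
1/R(H) = 1/(-96) = -1/96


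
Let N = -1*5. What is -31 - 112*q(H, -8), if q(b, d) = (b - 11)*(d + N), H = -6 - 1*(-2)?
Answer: -21871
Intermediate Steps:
N = -5
H = -4 (H = -6 + 2 = -4)
q(b, d) = (-11 + b)*(-5 + d) (q(b, d) = (b - 11)*(d - 5) = (-11 + b)*(-5 + d))
-31 - 112*q(H, -8) = -31 - 112*(55 - 11*(-8) - 5*(-4) - 4*(-8)) = -31 - 112*(55 + 88 + 20 + 32) = -31 - 112*195 = -31 - 21840 = -21871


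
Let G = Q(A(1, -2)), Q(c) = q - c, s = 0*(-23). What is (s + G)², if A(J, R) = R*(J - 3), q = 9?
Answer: 25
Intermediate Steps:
s = 0
A(J, R) = R*(-3 + J)
Q(c) = 9 - c
G = 5 (G = 9 - (-2)*(-3 + 1) = 9 - (-2)*(-2) = 9 - 1*4 = 9 - 4 = 5)
(s + G)² = (0 + 5)² = 5² = 25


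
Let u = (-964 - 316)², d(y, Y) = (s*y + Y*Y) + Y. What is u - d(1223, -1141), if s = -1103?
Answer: 1686629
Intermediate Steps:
d(y, Y) = Y + Y² - 1103*y (d(y, Y) = (-1103*y + Y*Y) + Y = (-1103*y + Y²) + Y = (Y² - 1103*y) + Y = Y + Y² - 1103*y)
u = 1638400 (u = (-1280)² = 1638400)
u - d(1223, -1141) = 1638400 - (-1141 + (-1141)² - 1103*1223) = 1638400 - (-1141 + 1301881 - 1348969) = 1638400 - 1*(-48229) = 1638400 + 48229 = 1686629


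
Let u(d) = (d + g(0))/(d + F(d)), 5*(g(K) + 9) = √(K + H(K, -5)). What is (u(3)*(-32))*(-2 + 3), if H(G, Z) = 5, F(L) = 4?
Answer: 192/7 - 32*√5/35 ≈ 25.384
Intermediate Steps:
g(K) = -9 + √(5 + K)/5 (g(K) = -9 + √(K + 5)/5 = -9 + √(5 + K)/5)
u(d) = (-9 + d + √5/5)/(4 + d) (u(d) = (d + (-9 + √(5 + 0)/5))/(d + 4) = (d + (-9 + √5/5))/(4 + d) = (-9 + d + √5/5)/(4 + d))
(u(3)*(-32))*(-2 + 3) = (((-9 + 3 + √5/5)/(4 + 3))*(-32))*(-2 + 3) = (((-6 + √5/5)/7)*(-32))*1 = ((-6/7 + √5/35)*(-32))*1 = (192/7 - 32*√5/35)*1 = 192/7 - 32*√5/35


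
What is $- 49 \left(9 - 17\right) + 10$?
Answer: $402$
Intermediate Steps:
$- 49 \left(9 - 17\right) + 10 = \left(-49\right) \left(-8\right) + 10 = 392 + 10 = 402$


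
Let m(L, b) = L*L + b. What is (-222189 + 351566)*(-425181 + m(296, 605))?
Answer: -43594873920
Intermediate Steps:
m(L, b) = b + L² (m(L, b) = L² + b = b + L²)
(-222189 + 351566)*(-425181 + m(296, 605)) = (-222189 + 351566)*(-425181 + (605 + 296²)) = 129377*(-425181 + (605 + 87616)) = 129377*(-425181 + 88221) = 129377*(-336960) = -43594873920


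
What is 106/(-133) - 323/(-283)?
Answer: 12961/37639 ≈ 0.34435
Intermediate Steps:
106/(-133) - 323/(-283) = 106*(-1/133) - 323*(-1/283) = -106/133 + 323/283 = 12961/37639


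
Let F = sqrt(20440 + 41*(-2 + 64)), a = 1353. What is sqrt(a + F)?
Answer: sqrt(1353 + sqrt(22982)) ≈ 38.789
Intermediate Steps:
F = sqrt(22982) (F = sqrt(20440 + 41*62) = sqrt(20440 + 2542) = sqrt(22982) ≈ 151.60)
sqrt(a + F) = sqrt(1353 + sqrt(22982))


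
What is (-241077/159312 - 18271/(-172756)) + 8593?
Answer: 19704891821953/2293508656 ≈ 8591.6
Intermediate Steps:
(-241077/159312 - 18271/(-172756)) + 8593 = (-241077*1/159312 - 18271*(-1/172756)) + 8593 = (-80359/53104 + 18271/172756) + 8593 = -3228059055/2293508656 + 8593 = 19704891821953/2293508656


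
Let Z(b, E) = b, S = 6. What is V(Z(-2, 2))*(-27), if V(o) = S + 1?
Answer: -189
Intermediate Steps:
V(o) = 7 (V(o) = 6 + 1 = 7)
V(Z(-2, 2))*(-27) = 7*(-27) = -189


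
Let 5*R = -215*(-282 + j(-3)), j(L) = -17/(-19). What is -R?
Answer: -229663/19 ≈ -12088.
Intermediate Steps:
j(L) = 17/19 (j(L) = -17*(-1/19) = 17/19)
R = 229663/19 (R = (-215*(-282 + 17/19))/5 = (-215*(-5341/19))/5 = (⅕)*(1148315/19) = 229663/19 ≈ 12088.)
-R = -1*229663/19 = -229663/19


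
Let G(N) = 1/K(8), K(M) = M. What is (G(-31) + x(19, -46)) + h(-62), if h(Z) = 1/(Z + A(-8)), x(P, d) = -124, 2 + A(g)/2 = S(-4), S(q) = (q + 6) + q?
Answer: -34689/280 ≈ -123.89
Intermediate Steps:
S(q) = 6 + 2*q (S(q) = (6 + q) + q = 6 + 2*q)
A(g) = -8 (A(g) = -4 + 2*(6 + 2*(-4)) = -4 + 2*(6 - 8) = -4 + 2*(-2) = -4 - 4 = -8)
h(Z) = 1/(-8 + Z) (h(Z) = 1/(Z - 8) = 1/(-8 + Z))
G(N) = ⅛ (G(N) = 1/8 = ⅛)
(G(-31) + x(19, -46)) + h(-62) = (⅛ - 124) + 1/(-8 - 62) = -991/8 + 1/(-70) = -991/8 - 1/70 = -34689/280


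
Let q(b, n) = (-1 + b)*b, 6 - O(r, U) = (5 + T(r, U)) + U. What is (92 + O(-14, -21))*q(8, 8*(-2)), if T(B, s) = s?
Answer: 7560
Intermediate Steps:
O(r, U) = 1 - 2*U (O(r, U) = 6 - ((5 + U) + U) = 6 - (5 + 2*U) = 6 + (-5 - 2*U) = 1 - 2*U)
q(b, n) = b*(-1 + b)
(92 + O(-14, -21))*q(8, 8*(-2)) = (92 + (1 - 2*(-21)))*(8*(-1 + 8)) = (92 + (1 + 42))*(8*7) = (92 + 43)*56 = 135*56 = 7560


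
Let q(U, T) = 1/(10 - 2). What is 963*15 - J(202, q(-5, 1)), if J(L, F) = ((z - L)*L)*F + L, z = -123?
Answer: 89797/4 ≈ 22449.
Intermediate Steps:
q(U, T) = 1/8
J(L, F) = L + F*L*(-123 - L) (J(L, F) = ((-123 - L)*L)*F + L = (L*(-123 - L))*F + L = F*L*(-123 - L) + L = L + F*L*(-123 - L))
963*15 - J(202, q(-5, 1)) = 963*15 - 202*(1 - 123*1/8 - 1*1/8*202) = 14445 - 202*(1 - 123/8 - 101/4) = 14445 - 202*(-317)/8 = 14445 - 1*(-32017/4) = 14445 + 32017/4 = 89797/4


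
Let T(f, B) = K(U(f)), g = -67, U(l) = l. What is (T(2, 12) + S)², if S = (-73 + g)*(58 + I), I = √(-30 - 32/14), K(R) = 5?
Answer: 65220425 + 324600*I*√1582 ≈ 6.522e+7 + 1.2911e+7*I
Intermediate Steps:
I = I*√1582/7 (I = √(-30 - 32*1/14) = √(-30 - 16/7) = √(-226/7) = I*√1582/7 ≈ 5.6821*I)
T(f, B) = 5
S = -8120 - 20*I*√1582 (S = (-73 - 67)*(58 + I*√1582/7) = -140*(58 + I*√1582/7) = -8120 - 20*I*√1582 ≈ -8120.0 - 795.49*I)
(T(2, 12) + S)² = (5 + (-8120 - 20*I*√1582))² = (-8115 - 20*I*√1582)²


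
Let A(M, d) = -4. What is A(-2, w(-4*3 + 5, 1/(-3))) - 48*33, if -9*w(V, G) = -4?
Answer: -1588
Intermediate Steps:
w(V, G) = 4/9 (w(V, G) = -1/9*(-4) = 4/9)
A(-2, w(-4*3 + 5, 1/(-3))) - 48*33 = -4 - 48*33 = -4 - 1584 = -1588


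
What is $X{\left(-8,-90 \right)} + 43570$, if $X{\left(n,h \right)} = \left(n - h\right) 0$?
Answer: $43570$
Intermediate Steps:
$X{\left(n,h \right)} = 0$
$X{\left(-8,-90 \right)} + 43570 = 0 + 43570 = 43570$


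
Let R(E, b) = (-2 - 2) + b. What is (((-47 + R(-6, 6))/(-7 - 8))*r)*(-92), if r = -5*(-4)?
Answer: -5520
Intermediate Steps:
R(E, b) = -4 + b
r = 20
(((-47 + R(-6, 6))/(-7 - 8))*r)*(-92) = (((-47 + (-4 + 6))/(-7 - 8))*20)*(-92) = (((-47 + 2)/(-15))*20)*(-92) = (-45*(-1/15)*20)*(-92) = (3*20)*(-92) = 60*(-92) = -5520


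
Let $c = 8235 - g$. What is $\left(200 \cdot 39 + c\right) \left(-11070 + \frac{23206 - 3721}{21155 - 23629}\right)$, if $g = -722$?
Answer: $- \frac{459253485405}{2474} \approx -1.8563 \cdot 10^{8}$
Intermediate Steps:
$c = 8957$ ($c = 8235 - -722 = 8235 + 722 = 8957$)
$\left(200 \cdot 39 + c\right) \left(-11070 + \frac{23206 - 3721}{21155 - 23629}\right) = \left(200 \cdot 39 + 8957\right) \left(-11070 + \frac{23206 - 3721}{21155 - 23629}\right) = \left(7800 + 8957\right) \left(-11070 + \frac{19485}{-2474}\right) = 16757 \left(-11070 + 19485 \left(- \frac{1}{2474}\right)\right) = 16757 \left(-11070 - \frac{19485}{2474}\right) = 16757 \left(- \frac{27406665}{2474}\right) = - \frac{459253485405}{2474}$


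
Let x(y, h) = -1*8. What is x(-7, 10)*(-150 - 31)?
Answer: 1448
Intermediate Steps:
x(y, h) = -8
x(-7, 10)*(-150 - 31) = -8*(-150 - 31) = -8*(-181) = 1448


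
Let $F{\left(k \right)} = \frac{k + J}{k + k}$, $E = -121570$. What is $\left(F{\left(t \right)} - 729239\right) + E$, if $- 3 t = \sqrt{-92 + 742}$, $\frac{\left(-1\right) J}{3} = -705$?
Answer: $- \frac{1701617}{2} - \frac{1269 \sqrt{26}}{52} \approx -8.5093 \cdot 10^{5}$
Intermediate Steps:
$J = 2115$ ($J = \left(-3\right) \left(-705\right) = 2115$)
$t = - \frac{5 \sqrt{26}}{3}$ ($t = - \frac{\sqrt{-92 + 742}}{3} = - \frac{\sqrt{650}}{3} = - \frac{5 \sqrt{26}}{3} \approx -8.4984$)
$F{\left(k \right)} = \frac{2115 + k}{2 k}$ ($F{\left(k \right)} = \frac{k + 2115}{k + k} = \frac{2115 + k}{2 k}$)
$\left(F{\left(t \right)} - 729239\right) + E = \left(\frac{2115 - \frac{5 \sqrt{26}}{3}}{2 \left(- \frac{5 \sqrt{26}}{3}\right)} - 729239\right) - 121570 = \left(\frac{- \frac{3 \sqrt{26}}{130} \left(2115 - \frac{5 \sqrt{26}}{3}\right)}{2} - 729239\right) - 121570 = \left(- \frac{3 \sqrt{26} \left(2115 - \frac{5 \sqrt{26}}{3}\right)}{260} - 729239\right) - 121570 = \left(-729239 - \frac{3 \sqrt{26} \left(2115 - \frac{5 \sqrt{26}}{3}\right)}{260}\right) - 121570 = -850809 - \frac{3 \sqrt{26} \left(2115 - \frac{5 \sqrt{26}}{3}\right)}{260}$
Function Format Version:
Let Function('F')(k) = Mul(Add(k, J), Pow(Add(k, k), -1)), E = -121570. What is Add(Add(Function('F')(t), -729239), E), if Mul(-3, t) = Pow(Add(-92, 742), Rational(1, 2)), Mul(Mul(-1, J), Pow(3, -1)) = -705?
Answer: Add(Rational(-1701617, 2), Mul(Rational(-1269, 52), Pow(26, Rational(1, 2)))) ≈ -8.5093e+5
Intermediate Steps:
J = 2115 (J = Mul(-3, -705) = 2115)
t = Mul(Rational(-5, 3), Pow(26, Rational(1, 2))) (t = Mul(Rational(-1, 3), Pow(Add(-92, 742), Rational(1, 2))) = Mul(Rational(-1, 3), Pow(650, Rational(1, 2))) = Mul(Rational(-1, 3), Mul(5, Pow(26, Rational(1, 2)))) = Mul(Rational(-5, 3), Pow(26, Rational(1, 2))) ≈ -8.4984)
Function('F')(k) = Mul(Rational(1, 2), Pow(k, -1), Add(2115, k)) (Function('F')(k) = Mul(Add(k, 2115), Pow(Add(k, k), -1)) = Mul(Add(2115, k), Pow(Mul(2, k), -1)) = Mul(Add(2115, k), Mul(Rational(1, 2), Pow(k, -1))) = Mul(Rational(1, 2), Pow(k, -1), Add(2115, k)))
Add(Add(Function('F')(t), -729239), E) = Add(Add(Mul(Rational(1, 2), Pow(Mul(Rational(-5, 3), Pow(26, Rational(1, 2))), -1), Add(2115, Mul(Rational(-5, 3), Pow(26, Rational(1, 2))))), -729239), -121570) = Add(Add(Mul(Rational(1, 2), Mul(Rational(-3, 130), Pow(26, Rational(1, 2))), Add(2115, Mul(Rational(-5, 3), Pow(26, Rational(1, 2))))), -729239), -121570) = Add(Add(Mul(Rational(-3, 260), Pow(26, Rational(1, 2)), Add(2115, Mul(Rational(-5, 3), Pow(26, Rational(1, 2))))), -729239), -121570) = Add(Add(-729239, Mul(Rational(-3, 260), Pow(26, Rational(1, 2)), Add(2115, Mul(Rational(-5, 3), Pow(26, Rational(1, 2)))))), -121570) = Add(-850809, Mul(Rational(-3, 260), Pow(26, Rational(1, 2)), Add(2115, Mul(Rational(-5, 3), Pow(26, Rational(1, 2))))))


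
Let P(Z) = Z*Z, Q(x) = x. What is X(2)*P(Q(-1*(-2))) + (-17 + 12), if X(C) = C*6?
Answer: 43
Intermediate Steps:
X(C) = 6*C
P(Z) = Z**2
X(2)*P(Q(-1*(-2))) + (-17 + 12) = (6*2)*(-1*(-2))**2 + (-17 + 12) = 12*2**2 - 5 = 12*4 - 5 = 48 - 5 = 43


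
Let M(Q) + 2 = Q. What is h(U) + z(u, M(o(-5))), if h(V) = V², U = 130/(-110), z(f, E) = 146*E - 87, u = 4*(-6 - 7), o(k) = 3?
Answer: 7308/121 ≈ 60.397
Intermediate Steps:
M(Q) = -2 + Q
u = -52 (u = 4*(-13) = -52)
z(f, E) = -87 + 146*E
U = -13/11 (U = 130*(-1/110) = -13/11 ≈ -1.1818)
h(U) + z(u, M(o(-5))) = (-13/11)² + (-87 + 146*(-2 + 3)) = 169/121 + (-87 + 146*1) = 169/121 + (-87 + 146) = 169/121 + 59 = 7308/121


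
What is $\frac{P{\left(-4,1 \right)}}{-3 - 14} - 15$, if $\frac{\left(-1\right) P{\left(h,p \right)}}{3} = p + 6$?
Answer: $- \frac{234}{17} \approx -13.765$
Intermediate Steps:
$P{\left(h,p \right)} = -18 - 3 p$ ($P{\left(h,p \right)} = - 3 \left(p + 6\right) = - 3 \left(6 + p\right) = -18 - 3 p$)
$\frac{P{\left(-4,1 \right)}}{-3 - 14} - 15 = \frac{-18 - 3}{-3 - 14} - 15 = \frac{-18 - 3}{-17} - 15 = \left(- \frac{1}{17}\right) \left(-21\right) - 15 = \frac{21}{17} - 15 = - \frac{234}{17}$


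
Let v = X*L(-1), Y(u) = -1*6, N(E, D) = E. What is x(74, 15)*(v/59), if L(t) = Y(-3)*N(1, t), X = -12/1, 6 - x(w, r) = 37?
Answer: -2232/59 ≈ -37.831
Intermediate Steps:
x(w, r) = -31 (x(w, r) = 6 - 1*37 = 6 - 37 = -31)
Y(u) = -6
X = -12 (X = -12*1 = -12)
L(t) = -6 (L(t) = -6*1 = -6)
v = 72 (v = -12*(-6) = 72)
x(74, 15)*(v/59) = -2232/59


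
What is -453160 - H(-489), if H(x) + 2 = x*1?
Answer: -452669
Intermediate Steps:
H(x) = -2 + x (H(x) = -2 + x*1 = -2 + x)
-453160 - H(-489) = -453160 - (-2 - 489) = -453160 - 1*(-491) = -453160 + 491 = -452669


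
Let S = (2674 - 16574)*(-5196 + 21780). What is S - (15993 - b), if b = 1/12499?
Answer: -2881439378906/12499 ≈ -2.3053e+8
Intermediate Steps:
b = 1/12499 ≈ 8.0006e-5
S = -230517600 (S = -13900*16584 = -230517600)
S - (15993 - b) = -230517600 - (15993 - 1*1/12499) = -230517600 - (15993 - 1/12499) = -230517600 - 1*199896506/12499 = -230517600 - 199896506/12499 = -2881439378906/12499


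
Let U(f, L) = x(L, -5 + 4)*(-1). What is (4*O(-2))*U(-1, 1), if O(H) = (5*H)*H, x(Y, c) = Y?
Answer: -80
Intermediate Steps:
U(f, L) = -L (U(f, L) = L*(-1) = -L)
O(H) = 5*H**2
(4*O(-2))*U(-1, 1) = (4*(5*(-2)**2))*(-1*1) = (4*(5*4))*(-1) = (4*20)*(-1) = 80*(-1) = -80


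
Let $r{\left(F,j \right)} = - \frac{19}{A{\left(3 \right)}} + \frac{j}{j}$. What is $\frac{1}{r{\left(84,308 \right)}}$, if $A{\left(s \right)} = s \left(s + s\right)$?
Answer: $-18$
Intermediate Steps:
$A{\left(s \right)} = 2 s^{2}$ ($A{\left(s \right)} = s 2 s = 2 s^{2}$)
$r{\left(F,j \right)} = - \frac{1}{18}$ ($r{\left(F,j \right)} = - \frac{19}{2 \cdot 3^{2}} + \frac{j}{j} = - \frac{19}{2 \cdot 9} + 1 = - \frac{19}{18} + 1 = - \frac{1}{18}$)
$\frac{1}{r{\left(84,308 \right)}} = \frac{1}{- \frac{1}{18}} = -18$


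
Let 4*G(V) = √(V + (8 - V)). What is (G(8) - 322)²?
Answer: (644 - √2)²/4 ≈ 1.0323e+5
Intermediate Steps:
G(V) = √2/2 (G(V) = √(V + (8 - V))/4 = √8/4 = (2*√2)/4 = √2/2)
(G(8) - 322)² = (√2/2 - 322)² = (-322 + √2/2)²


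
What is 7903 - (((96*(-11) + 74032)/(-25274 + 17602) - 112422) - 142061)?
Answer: 251637296/959 ≈ 2.6240e+5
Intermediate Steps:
7903 - (((96*(-11) + 74032)/(-25274 + 17602) - 112422) - 142061) = 7903 - (((-1056 + 74032)/(-7672) - 112422) - 142061) = 7903 - ((72976*(-1/7672) - 112422) - 142061) = 7903 - ((-9122/959 - 112422) - 142061) = 7903 - (-107821820/959 - 142061) = 7903 - 1*(-244058319/959) = 7903 + 244058319/959 = 251637296/959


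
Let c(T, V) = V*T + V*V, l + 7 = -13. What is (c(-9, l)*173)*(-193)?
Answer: -19365620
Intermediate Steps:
l = -20 (l = -7 - 13 = -20)
c(T, V) = V² + T*V (c(T, V) = T*V + V² = V² + T*V)
(c(-9, l)*173)*(-193) = (-20*(-9 - 20)*173)*(-193) = (-20*(-29)*173)*(-193) = (580*173)*(-193) = 100340*(-193) = -19365620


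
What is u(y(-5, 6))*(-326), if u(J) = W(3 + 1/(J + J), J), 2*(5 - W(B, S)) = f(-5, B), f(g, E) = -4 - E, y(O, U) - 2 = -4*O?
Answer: -122087/44 ≈ -2774.7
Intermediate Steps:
y(O, U) = 2 - 4*O
W(B, S) = 7 + B/2 (W(B, S) = 5 - (-4 - B)/2 = 5 + (2 + B/2) = 7 + B/2)
u(J) = 17/2 + 1/(4*J) (u(J) = 7 + (3 + 1/(J + J))/2 = 7 + (3 + 1/(2*J))/2 = 7 + (3/2 + 1/(4*J)) = 17/2 + 1/(4*J))
u(y(-5, 6))*(-326) = ((1 + 34*(2 - 4*(-5)))/(4*(2 - 4*(-5))))*(-326) = ((1 + 34*(2 + 20))/(4*(2 + 20)))*(-326) = ((¼)*(1 + 34*22)/22)*(-326) = ((¼)*(1/22)*(1 + 748))*(-326) = ((¼)*(1/22)*749)*(-326) = (749/88)*(-326) = -122087/44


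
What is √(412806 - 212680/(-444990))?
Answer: √4836824192802/3423 ≈ 642.50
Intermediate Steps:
√(412806 - 212680/(-444990)) = √(412806 - 212680*(-1/444990)) = √(412806 + 1636/3423) = √(1413036574/3423) = √4836824192802/3423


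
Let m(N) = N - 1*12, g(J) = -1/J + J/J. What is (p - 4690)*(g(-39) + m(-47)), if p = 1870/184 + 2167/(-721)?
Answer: 100331005807/369564 ≈ 2.7149e+5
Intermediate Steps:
p = 474771/66332 (p = 1870*(1/184) + 2167*(-1/721) = 935/92 - 2167/721 = 474771/66332 ≈ 7.1575)
g(J) = 1 - 1/J (g(J) = -1/J + 1 = 1 - 1/J)
m(N) = -12 + N (m(N) = N - 12 = -12 + N)
(p - 4690)*(g(-39) + m(-47)) = (474771/66332 - 4690)*((-1 - 39)/(-39) + (-12 - 47)) = -310622309*(-1/39*(-40) - 59)/66332 = -310622309*(40/39 - 59)/66332 = -310622309/66332*(-2261/39) = 100331005807/369564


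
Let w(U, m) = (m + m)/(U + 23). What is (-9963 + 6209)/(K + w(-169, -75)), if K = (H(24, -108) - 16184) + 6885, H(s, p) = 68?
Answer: 137021/336894 ≈ 0.40672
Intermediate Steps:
w(U, m) = 2*m/(23 + U) (w(U, m) = (2*m)/(23 + U) = 2*m/(23 + U))
K = -9231 (K = (68 - 16184) + 6885 = -16116 + 6885 = -9231)
(-9963 + 6209)/(K + w(-169, -75)) = (-9963 + 6209)/(-9231 + 2*(-75)/(23 - 169)) = -3754/(-9231 + 2*(-75)/(-146)) = -3754/(-9231 + 2*(-75)*(-1/146)) = -3754/(-9231 + 75/73) = -3754/(-673788/73) = -3754*(-73/673788) = 137021/336894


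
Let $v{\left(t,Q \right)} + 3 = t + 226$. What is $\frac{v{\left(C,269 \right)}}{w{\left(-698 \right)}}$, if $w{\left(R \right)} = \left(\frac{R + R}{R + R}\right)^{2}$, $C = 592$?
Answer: $815$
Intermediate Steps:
$v{\left(t,Q \right)} = 223 + t$ ($v{\left(t,Q \right)} = -3 + \left(t + 226\right) = -3 + \left(226 + t\right) = 223 + t$)
$w{\left(R \right)} = 1$ ($w{\left(R \right)} = \left(\frac{2 R}{2 R}\right)^{2} = \left(2 R \frac{1}{2 R}\right)^{2} = 1^{2} = 1$)
$\frac{v{\left(C,269 \right)}}{w{\left(-698 \right)}} = \frac{223 + 592}{1} = 815 \cdot 1 = 815$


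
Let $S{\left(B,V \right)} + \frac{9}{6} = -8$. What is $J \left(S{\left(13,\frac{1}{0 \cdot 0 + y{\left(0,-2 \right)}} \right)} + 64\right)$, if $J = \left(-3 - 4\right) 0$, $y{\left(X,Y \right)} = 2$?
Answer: $0$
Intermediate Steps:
$S{\left(B,V \right)} = - \frac{19}{2}$ ($S{\left(B,V \right)} = - \frac{3}{2} - 8 = - \frac{19}{2}$)
$J = 0$ ($J = \left(-7\right) 0 = 0$)
$J \left(S{\left(13,\frac{1}{0 \cdot 0 + y{\left(0,-2 \right)}} \right)} + 64\right) = 0 \left(- \frac{19}{2} + 64\right) = 0 \cdot \frac{109}{2} = 0$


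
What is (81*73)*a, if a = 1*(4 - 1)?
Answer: 17739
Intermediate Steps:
a = 3 (a = 1*3 = 3)
(81*73)*a = (81*73)*3 = 5913*3 = 17739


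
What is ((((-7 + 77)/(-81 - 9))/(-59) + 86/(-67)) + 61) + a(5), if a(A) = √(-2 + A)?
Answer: 2125000/35577 + √3 ≈ 61.462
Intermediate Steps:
((((-7 + 77)/(-81 - 9))/(-59) + 86/(-67)) + 61) + a(5) = ((((-7 + 77)/(-81 - 9))/(-59) + 86/(-67)) + 61) + √(-2 + 5) = (((70/(-90))*(-1/59) + 86*(-1/67)) + 61) + √3 = (((70*(-1/90))*(-1/59) - 86/67) + 61) + √3 = ((-7/9*(-1/59) - 86/67) + 61) + √3 = ((7/531 - 86/67) + 61) + √3 = (-45197/35577 + 61) + √3 = 2125000/35577 + √3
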